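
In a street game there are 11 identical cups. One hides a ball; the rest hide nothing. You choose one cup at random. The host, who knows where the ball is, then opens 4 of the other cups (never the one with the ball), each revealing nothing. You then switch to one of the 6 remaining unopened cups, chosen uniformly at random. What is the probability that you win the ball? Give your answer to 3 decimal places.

0.152

Your original cup holds the ball with probability 1/11, so the other 10 collectively hold it with probability 10/11.
The host can always find 4 empty cups to open, so the reveals don't change that 10/11; it is now spread over the 6 remaining unopened cups.
P(win by switching) = (10/11) · (1/6) = 5/33 ≈ 0.152.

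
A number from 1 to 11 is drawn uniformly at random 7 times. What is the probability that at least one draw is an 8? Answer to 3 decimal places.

P(no draw is an 8) = (10/11)^7 ≈ 0.513.
P(at least one) = 1 − 0.513 = 0.487.

0.487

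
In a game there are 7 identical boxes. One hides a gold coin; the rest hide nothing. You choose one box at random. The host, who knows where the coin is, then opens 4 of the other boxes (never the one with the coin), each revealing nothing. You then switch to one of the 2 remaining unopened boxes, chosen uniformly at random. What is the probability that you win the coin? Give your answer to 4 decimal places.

Your original box holds the coin with probability 1/7, so the other 6 collectively hold it with probability 6/7.
The host can always find 4 empty boxes to open, so the reveals don't change that 6/7; it is now spread over the 2 remaining unopened boxes.
P(win by switching) = (6/7) · (1/2) = 3/7 ≈ 0.4286.

0.4286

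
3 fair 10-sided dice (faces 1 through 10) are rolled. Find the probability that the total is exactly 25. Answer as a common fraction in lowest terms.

There are 10^3 = 1000 equally likely outcomes.
The number of ordered 3-tuples from {1,…,10} summing to 25 is 21.
P(sum = 25) = 21/1000.

21/1000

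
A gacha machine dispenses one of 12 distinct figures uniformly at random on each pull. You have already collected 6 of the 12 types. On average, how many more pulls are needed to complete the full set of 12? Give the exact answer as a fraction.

147/5

Starting from 6 distinct types, each trial gives a new one with probability (12−i)/12 when i types are held, so the wait for the next new type is 12/(12−i).
E = 12/6 + 12/5 + 12/4 + 12/3 + 12/2 + 12/1 = 147/5.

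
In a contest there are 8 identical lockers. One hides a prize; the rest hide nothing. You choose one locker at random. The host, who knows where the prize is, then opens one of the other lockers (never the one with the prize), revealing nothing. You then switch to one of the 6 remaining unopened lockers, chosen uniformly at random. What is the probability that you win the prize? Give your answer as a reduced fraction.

7/48

Your original locker holds the prize with probability 1/8, so the other 7 collectively hold it with probability 7/8.
The host can always find an empty locker to open, so this doesn't change that 7/8; it is now spread over the 6 remaining unopened lockers.
P(win by switching) = (7/8) · (1/6) = 7/48.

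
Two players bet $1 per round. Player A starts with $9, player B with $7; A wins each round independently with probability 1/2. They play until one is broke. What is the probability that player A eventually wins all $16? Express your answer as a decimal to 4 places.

0.5625

With a fair step, P(i) = ½P(i−1) + ½P(i+1) with P(0)=0, P(16)=1 has the linear solution P(i) = i/16.
P(9) = 9/16 ≈ 0.5625.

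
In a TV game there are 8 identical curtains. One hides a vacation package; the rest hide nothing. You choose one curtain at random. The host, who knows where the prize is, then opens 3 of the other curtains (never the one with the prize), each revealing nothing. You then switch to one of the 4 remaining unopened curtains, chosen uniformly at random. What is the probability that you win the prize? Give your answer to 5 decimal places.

0.21875

Your original curtain holds the prize with probability 1/8, so the other 7 collectively hold it with probability 7/8.
The host can always find 3 empty curtains to open, so the reveals don't change that 7/8; it is now spread over the 4 remaining unopened curtains.
P(win by switching) = (7/8) · (1/4) = 7/32 ≈ 0.21875.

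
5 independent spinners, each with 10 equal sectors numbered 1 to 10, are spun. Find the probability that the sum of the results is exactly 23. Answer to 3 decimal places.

There are 10^5 = 100000 equally likely outcomes.
The number of ordered 5-tuples from {1,…,10} summing to 23 is 4840.
P(sum = 23) = 4840/100000 = 121/2500 ≈ 0.048.

0.048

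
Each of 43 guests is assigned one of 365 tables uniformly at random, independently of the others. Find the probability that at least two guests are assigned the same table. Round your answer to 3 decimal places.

It's easier to compute the probability that all 43 are distinct.
P(all distinct) = 365/365 · 364/365 · ··· · 323/365 ≈ 0.076.
So the probability of at least one match is 1 − 0.076 = 0.924.

0.924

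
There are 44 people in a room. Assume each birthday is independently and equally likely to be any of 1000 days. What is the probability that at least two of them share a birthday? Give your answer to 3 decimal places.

It's easier to compute the probability that all 44 are distinct.
P(all distinct) = 1000/1000 · 999/1000 · ··· · 957/1000 ≈ 0.383.
So the probability of at least one match is 1 − 0.383 = 0.617.

0.617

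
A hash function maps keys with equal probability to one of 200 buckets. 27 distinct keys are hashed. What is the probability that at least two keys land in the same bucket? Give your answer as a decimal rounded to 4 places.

0.8409

It's easier to compute the probability that all 27 are distinct.
P(all distinct) = 200/200 · 199/200 · ··· · 174/200 ≈ 0.1591.
So the probability of at least one match is 1 − 0.1591 = 0.8409.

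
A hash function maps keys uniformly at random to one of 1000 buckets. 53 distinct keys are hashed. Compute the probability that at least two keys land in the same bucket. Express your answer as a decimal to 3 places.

0.754

It's easier to compute the probability that all 53 are distinct.
P(all distinct) = 1000/1000 · 999/1000 · ··· · 948/1000 ≈ 0.246.
So the probability of at least one match is 1 − 0.246 = 0.754.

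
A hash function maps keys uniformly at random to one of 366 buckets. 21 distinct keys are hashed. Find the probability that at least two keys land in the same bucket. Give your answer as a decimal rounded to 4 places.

It's easier to compute the probability that all 21 are distinct.
P(all distinct) = 366/366 · 365/366 · ··· · 346/366 ≈ 0.5572.
So the probability of at least one match is 1 − 0.5572 = 0.4428.

0.4428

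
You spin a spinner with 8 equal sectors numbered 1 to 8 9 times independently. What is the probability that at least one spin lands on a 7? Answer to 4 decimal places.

P(no spin lands on a 7) = (7/8)^9 ≈ 0.3007.
P(at least one) = 1 − 0.3007 = 0.6993.

0.6993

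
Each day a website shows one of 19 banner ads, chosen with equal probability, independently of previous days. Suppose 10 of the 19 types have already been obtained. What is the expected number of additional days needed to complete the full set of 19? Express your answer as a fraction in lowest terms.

135451/2520

Starting from 10 distinct types, each trial gives a new one with probability (19−i)/19 when i types are held, so the wait for the next new type is 19/(19−i).
E = 19/9 + 19/8 + 19/7 + 19/6 + 19/5 + 19/4 + 19/3 + 19/2 + 19/1 = 135451/2520.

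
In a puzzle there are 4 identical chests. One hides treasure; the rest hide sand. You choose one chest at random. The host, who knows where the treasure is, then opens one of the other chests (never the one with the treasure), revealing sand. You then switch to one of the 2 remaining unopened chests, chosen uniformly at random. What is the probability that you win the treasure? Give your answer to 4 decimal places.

0.3750

Your original chest holds the treasure with probability 1/4, so the other 3 collectively hold it with probability 3/4.
The host can always find an empty chest to open, so this doesn't change that 3/4; it is now spread over the 2 remaining unopened chests.
P(win by switching) = (3/4) · (1/2) = 3/8 ≈ 0.3750.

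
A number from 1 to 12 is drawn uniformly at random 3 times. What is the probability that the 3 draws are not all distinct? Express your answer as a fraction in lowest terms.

17/72

P(all 3 different) = 12/12 · 11/12 · ··· · 10/12 = 55/72.
P(at least two equal) = 1 − 55/72 = 17/72.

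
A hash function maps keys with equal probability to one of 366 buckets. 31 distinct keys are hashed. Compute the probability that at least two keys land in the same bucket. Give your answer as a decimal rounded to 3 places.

It's easier to compute the probability that all 31 are distinct.
P(all distinct) = 366/366 · 365/366 · ··· · 336/366 ≈ 0.271.
So the probability of at least one match is 1 − 0.271 = 0.729.

0.729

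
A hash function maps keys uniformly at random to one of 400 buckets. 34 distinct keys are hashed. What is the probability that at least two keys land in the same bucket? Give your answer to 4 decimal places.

It's easier to compute the probability that all 34 are distinct.
P(all distinct) = 400/400 · 399/400 · ··· · 367/400 ≈ 0.2361.
So the probability of at least one match is 1 − 0.2361 = 0.7639.

0.7639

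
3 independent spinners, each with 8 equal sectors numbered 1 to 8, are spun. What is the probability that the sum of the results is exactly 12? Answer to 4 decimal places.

0.0898

There are 8^3 = 512 equally likely outcomes.
The number of ordered 3-tuples from {1,…,8} summing to 12 is 46.
P(sum = 12) = 46/512 = 23/256 ≈ 0.0898.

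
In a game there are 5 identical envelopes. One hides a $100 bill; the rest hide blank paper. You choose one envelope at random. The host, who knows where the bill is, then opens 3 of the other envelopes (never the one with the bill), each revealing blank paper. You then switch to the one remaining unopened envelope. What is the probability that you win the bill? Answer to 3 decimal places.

0.800

Your original envelope holds the bill with probability 1/5, so the other 4 collectively hold it with probability 4/5.
The host can always find 3 empty envelopes to open, so the reveals don't change that 4/5; it is now spread over the 1 remaining unopened envelope.
P(win by switching) = (4/5) · (1/1) = 4/5 ≈ 0.800.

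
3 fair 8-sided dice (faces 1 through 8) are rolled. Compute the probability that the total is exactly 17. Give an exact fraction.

9/128

There are 8^3 = 512 equally likely outcomes.
The number of ordered 3-tuples from {1,…,8} summing to 17 is 36.
P(sum = 17) = 36/512 = 9/128.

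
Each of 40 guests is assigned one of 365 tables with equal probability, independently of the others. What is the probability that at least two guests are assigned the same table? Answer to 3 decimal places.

0.891

It's easier to compute the probability that all 40 are distinct.
P(all distinct) = 365/365 · 364/365 · ··· · 326/365 ≈ 0.109.
So the probability of at least one match is 1 − 0.109 = 0.891.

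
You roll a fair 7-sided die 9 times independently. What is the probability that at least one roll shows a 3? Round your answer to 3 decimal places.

0.750

P(no roll shows a 3) = (6/7)^9 ≈ 0.250.
P(at least one) = 1 − 0.250 = 0.750.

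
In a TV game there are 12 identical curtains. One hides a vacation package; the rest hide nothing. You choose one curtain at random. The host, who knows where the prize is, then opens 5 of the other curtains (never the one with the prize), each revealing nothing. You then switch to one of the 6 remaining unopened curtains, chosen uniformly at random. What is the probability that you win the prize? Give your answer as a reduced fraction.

11/72

Your original curtain holds the prize with probability 1/12, so the other 11 collectively hold it with probability 11/12.
The host can always find 5 empty curtains to open, so the reveals don't change that 11/12; it is now spread over the 6 remaining unopened curtains.
P(win by switching) = (11/12) · (1/6) = 11/72.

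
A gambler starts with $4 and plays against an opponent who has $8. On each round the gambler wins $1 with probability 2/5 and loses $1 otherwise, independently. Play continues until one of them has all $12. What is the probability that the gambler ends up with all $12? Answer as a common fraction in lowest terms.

Let r = q/p = (3/5)/(2/5) = 3/2. The recurrence P(i) = p·P(i+1) + q·P(i−1) with P(0)=0, P(12)=1 gives P(i) = (1 − r^i)/(1 − r^12).
P(4) = (1 − (3/2)^4) / (1 − (3/2)^12) = 256/8113.

256/8113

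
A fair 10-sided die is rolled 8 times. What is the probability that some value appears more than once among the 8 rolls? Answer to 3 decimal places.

P(all 8 different) = 10/10 · 9/10 · ··· · 3/10 ≈ 0.018.
P(at least two equal) = 1 − 0.018 = 0.982.

0.982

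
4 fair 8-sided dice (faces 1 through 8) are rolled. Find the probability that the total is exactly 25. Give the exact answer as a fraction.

There are 8^4 = 4096 equally likely outcomes.
The number of ordered 4-tuples from {1,…,8} summing to 25 is 120.
P(sum = 25) = 120/4096 = 15/512.

15/512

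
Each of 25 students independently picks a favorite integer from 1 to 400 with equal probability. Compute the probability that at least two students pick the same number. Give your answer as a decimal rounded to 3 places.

It's easier to compute the probability that all 25 are distinct.
P(all distinct) = 400/400 · 399/400 · ··· · 376/400 ≈ 0.465.
So the probability of at least one match is 1 − 0.465 = 0.535.

0.535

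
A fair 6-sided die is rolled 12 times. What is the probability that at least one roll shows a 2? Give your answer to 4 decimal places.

0.8878

P(no roll shows a 2) = (5/6)^12 ≈ 0.1122.
P(at least one) = 1 − 0.1122 = 0.8878.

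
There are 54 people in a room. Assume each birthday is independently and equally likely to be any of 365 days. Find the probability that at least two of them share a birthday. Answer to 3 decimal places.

0.984

It's easier to compute the probability that all 54 are distinct.
P(all distinct) = 365/365 · 364/365 · ··· · 312/365 ≈ 0.016.
So the probability of at least one match is 1 − 0.016 = 0.984.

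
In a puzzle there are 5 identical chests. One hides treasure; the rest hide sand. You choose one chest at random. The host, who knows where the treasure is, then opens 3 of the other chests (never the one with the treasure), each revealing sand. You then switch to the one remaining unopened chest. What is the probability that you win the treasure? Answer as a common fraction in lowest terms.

4/5

Your original chest holds the treasure with probability 1/5, so the other 4 collectively hold it with probability 4/5.
The host can always find 3 empty chests to open, so the reveals don't change that 4/5; it is now spread over the 1 remaining unopened chest.
P(win by switching) = (4/5) · (1/1) = 4/5.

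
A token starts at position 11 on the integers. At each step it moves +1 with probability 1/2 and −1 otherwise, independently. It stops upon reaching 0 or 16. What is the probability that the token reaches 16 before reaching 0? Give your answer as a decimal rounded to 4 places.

With a fair step, P(i) = ½P(i−1) + ½P(i+1) with P(0)=0, P(16)=1 has the linear solution P(i) = i/16.
P(11) = 11/16 ≈ 0.6875.

0.6875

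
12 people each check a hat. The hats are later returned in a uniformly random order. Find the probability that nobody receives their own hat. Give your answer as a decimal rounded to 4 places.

0.3679

This is the derangement probability: permutations of 12 with no fixed point.
D(12) = 12! · (1 − 1/1! + 1/2! − ··· + (−1)^12/12!) = 176214841.
P = 176214841/479001600 = 16019531/43545600 ≈ 0.3679.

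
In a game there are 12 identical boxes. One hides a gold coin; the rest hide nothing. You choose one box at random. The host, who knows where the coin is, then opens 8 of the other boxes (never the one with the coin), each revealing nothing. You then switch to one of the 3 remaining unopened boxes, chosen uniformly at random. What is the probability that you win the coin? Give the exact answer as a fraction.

Your original box holds the coin with probability 1/12, so the other 11 collectively hold it with probability 11/12.
The host can always find 8 empty boxes to open, so the reveals don't change that 11/12; it is now spread over the 3 remaining unopened boxes.
P(win by switching) = (11/12) · (1/3) = 11/36.

11/36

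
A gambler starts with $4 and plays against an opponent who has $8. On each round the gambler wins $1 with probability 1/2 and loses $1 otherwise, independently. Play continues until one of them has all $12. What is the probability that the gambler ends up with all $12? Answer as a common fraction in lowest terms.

1/3

With a fair step, P(i) = ½P(i−1) + ½P(i+1) with P(0)=0, P(12)=1 has the linear solution P(i) = i/12.
P(4) = 4/12 = 1/3.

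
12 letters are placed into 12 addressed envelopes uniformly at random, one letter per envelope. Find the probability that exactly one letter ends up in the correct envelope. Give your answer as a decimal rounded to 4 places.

Choose which one is fixed: C(12,1) = 12 ways.
The remaining 11 must have no fixed point: D(11) = 14684570.
P = 12·14684570/479001600 = 1468457/3991680 ≈ 0.3679.

0.3679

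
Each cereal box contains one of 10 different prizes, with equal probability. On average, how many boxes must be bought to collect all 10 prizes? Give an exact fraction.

7381/252

After i distinct types are collected, each trial gives a new one with probability (10−i)/10, so the expected wait for the next new type is 10/(10−i).
E = 10/10 + 10/9 + 10/8 + 10/7 + 10/6 + 10/5 + 10/4 + 10/3 + 10/2 + 10/1 = 7381/252.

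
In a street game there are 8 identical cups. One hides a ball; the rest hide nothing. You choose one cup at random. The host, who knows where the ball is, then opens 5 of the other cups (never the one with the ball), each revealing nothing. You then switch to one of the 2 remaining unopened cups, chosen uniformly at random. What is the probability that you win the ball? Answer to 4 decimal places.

Your original cup holds the ball with probability 1/8, so the other 7 collectively hold it with probability 7/8.
The host can always find 5 empty cups to open, so the reveals don't change that 7/8; it is now spread over the 2 remaining unopened cups.
P(win by switching) = (7/8) · (1/2) = 7/16 ≈ 0.4375.

0.4375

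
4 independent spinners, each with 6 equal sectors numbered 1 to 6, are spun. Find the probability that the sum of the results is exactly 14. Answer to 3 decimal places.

0.113

There are 6^4 = 1296 equally likely outcomes.
The number of ordered 4-tuples from {1,…,6} summing to 14 is 146.
P(sum = 14) = 146/1296 = 73/648 ≈ 0.113.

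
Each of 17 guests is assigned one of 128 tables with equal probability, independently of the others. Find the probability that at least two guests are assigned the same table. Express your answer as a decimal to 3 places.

0.671

It's easier to compute the probability that all 17 are distinct.
P(all distinct) = 128/128 · 127/128 · ··· · 112/128 ≈ 0.329.
So the probability of at least one match is 1 − 0.329 = 0.671.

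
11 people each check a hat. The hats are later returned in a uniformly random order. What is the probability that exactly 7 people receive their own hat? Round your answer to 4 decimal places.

Choose which 7 of the 11 are fixed: C(11,7) = 330 ways.
The remaining 4 must have no fixed point: D(4) = 9.
P = 330·9/39916800 = 1/13440 ≈ 0.0001.

0.0001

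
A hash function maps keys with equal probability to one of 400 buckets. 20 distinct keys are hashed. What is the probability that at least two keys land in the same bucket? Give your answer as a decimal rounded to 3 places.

It's easier to compute the probability that all 20 are distinct.
P(all distinct) = 400/400 · 399/400 · ··· · 381/400 ≈ 0.617.
So the probability of at least one match is 1 − 0.617 = 0.383.

0.383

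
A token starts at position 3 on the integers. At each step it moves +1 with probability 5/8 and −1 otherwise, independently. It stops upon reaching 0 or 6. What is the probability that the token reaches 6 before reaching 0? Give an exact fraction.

Let r = q/p = (3/8)/(5/8) = 3/5. The recurrence P(i) = p·P(i+1) + q·P(i−1) with P(0)=0, P(6)=1 gives P(i) = (1 − r^i)/(1 − r^6).
P(3) = (1 − (3/5)^3) / (1 − (3/5)^6) = 125/152.

125/152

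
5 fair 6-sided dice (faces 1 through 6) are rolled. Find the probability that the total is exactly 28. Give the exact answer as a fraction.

There are 6^5 = 7776 equally likely outcomes.
The number of ordered 5-tuples from {1,…,6} summing to 28 is 15.
P(sum = 28) = 15/7776 = 5/2592.

5/2592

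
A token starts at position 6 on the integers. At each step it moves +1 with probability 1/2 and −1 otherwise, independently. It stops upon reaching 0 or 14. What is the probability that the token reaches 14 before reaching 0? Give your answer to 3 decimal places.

With a fair step, P(i) = ½P(i−1) + ½P(i+1) with P(0)=0, P(14)=1 has the linear solution P(i) = i/14.
P(6) = 6/14 = 3/7 ≈ 0.429.

0.429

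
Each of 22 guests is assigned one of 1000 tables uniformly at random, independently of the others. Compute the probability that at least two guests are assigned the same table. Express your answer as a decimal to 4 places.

It's easier to compute the probability that all 22 are distinct.
P(all distinct) = 1000/1000 · 999/1000 · ··· · 979/1000 ≈ 0.7924.
So the probability of at least one match is 1 − 0.7924 = 0.2076.

0.2076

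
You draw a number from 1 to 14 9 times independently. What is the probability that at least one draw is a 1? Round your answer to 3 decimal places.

P(no draw is a 1) = (13/14)^9 ≈ 0.513.
P(at least one) = 1 − 0.513 = 0.487.

0.487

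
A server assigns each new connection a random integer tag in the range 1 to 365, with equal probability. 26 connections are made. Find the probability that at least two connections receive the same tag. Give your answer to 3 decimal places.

It's easier to compute the probability that all 26 are distinct.
P(all distinct) = 365/365 · 364/365 · ··· · 340/365 ≈ 0.402.
So the probability of at least one match is 1 − 0.402 = 0.598.

0.598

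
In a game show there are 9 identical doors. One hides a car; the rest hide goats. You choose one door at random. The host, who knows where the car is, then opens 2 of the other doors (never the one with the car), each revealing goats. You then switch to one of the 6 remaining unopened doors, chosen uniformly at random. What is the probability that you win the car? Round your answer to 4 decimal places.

Your original door holds the car with probability 1/9, so the other 8 collectively hold it with probability 8/9.
The host can always find 2 empty doors to open, so the reveals don't change that 8/9; it is now spread over the 6 remaining unopened doors.
P(win by switching) = (8/9) · (1/6) = 4/27 ≈ 0.1481.

0.1481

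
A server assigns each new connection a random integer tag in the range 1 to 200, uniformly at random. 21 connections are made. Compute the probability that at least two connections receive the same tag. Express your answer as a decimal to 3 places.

It's easier to compute the probability that all 21 are distinct.
P(all distinct) = 200/200 · 199/200 · ··· · 180/200 ≈ 0.337.
So the probability of at least one match is 1 − 0.337 = 0.663.

0.663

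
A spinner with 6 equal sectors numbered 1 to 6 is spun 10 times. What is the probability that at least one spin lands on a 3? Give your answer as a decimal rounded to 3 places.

0.838

P(no spin lands on a 3) = (5/6)^10 ≈ 0.162.
P(at least one) = 1 − 0.162 = 0.838.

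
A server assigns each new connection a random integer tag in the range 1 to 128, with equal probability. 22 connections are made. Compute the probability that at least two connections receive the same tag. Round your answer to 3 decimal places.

0.853

It's easier to compute the probability that all 22 are distinct.
P(all distinct) = 128/128 · 127/128 · ··· · 107/128 ≈ 0.147.
So the probability of at least one match is 1 − 0.147 = 0.853.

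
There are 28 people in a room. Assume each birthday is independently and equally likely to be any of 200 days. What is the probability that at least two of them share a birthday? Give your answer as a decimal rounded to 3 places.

It's easier to compute the probability that all 28 are distinct.
P(all distinct) = 200/200 · 199/200 · ··· · 173/200 ≈ 0.138.
So the probability of at least one match is 1 − 0.138 = 0.862.

0.862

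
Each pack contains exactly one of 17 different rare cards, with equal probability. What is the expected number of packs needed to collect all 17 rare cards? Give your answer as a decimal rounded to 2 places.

58.47

After i distinct types are collected, each trial gives a new one with probability (17−i)/17, so the expected wait for the next new type is 17/(17−i).
E = 17/17 + 17/16 + 17/15 + 17/14 + 17/13 + 17/12 + 17/11 + 17/10 + 17/9 + 17/8 + 17/7 + 17/6 + 17/5 + 17/4 + 17/3 + 17/2 + 17/1 = 42142223/720720 ≈ 58.47.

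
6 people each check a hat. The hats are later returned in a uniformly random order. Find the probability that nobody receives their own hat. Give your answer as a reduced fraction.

53/144

This is the derangement probability: permutations of 6 with no fixed point.
D(6) = 6! · (1 − 1/1! + 1/2! − ··· + (−1)^6/6!) = 265.
P = 265/720 = 53/144.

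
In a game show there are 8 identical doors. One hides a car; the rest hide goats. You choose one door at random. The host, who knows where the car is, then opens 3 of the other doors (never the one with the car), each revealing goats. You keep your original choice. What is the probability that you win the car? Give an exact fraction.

1/8

The host can always open 3 empty doors regardless of your choice, so the reveals give no information about your original door.
P(win by staying) = 1/8.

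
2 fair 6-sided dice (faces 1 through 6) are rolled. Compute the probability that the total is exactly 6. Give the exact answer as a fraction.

5/36

There are 6^2 = 36 equally likely outcomes.
The number of ordered 2-tuples from {1,…,6} summing to 6 is 5.
P(sum = 6) = 5/36.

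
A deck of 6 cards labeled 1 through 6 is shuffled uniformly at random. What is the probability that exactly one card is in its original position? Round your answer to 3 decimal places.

Choose which one is fixed: C(6,1) = 6 ways.
The remaining 5 must have no fixed point: D(5) = 44.
P = 6·44/720 = 11/30 ≈ 0.367.

0.367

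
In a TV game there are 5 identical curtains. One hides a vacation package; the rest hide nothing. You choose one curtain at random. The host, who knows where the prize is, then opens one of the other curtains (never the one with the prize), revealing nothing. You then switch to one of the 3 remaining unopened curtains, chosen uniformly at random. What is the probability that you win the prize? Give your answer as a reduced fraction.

4/15

Your original curtain holds the prize with probability 1/5, so the other 4 collectively hold it with probability 4/5.
The host can always find an empty curtain to open, so this doesn't change that 4/5; it is now spread over the 3 remaining unopened curtains.
P(win by switching) = (4/5) · (1/3) = 4/15.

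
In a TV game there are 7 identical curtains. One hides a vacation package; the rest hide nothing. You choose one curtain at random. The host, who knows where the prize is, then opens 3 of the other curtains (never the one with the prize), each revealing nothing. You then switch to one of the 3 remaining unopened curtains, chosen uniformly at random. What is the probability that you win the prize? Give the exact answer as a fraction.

2/7

Your original curtain holds the prize with probability 1/7, so the other 6 collectively hold it with probability 6/7.
The host can always find 3 empty curtains to open, so the reveals don't change that 6/7; it is now spread over the 3 remaining unopened curtains.
P(win by switching) = (6/7) · (1/3) = 2/7.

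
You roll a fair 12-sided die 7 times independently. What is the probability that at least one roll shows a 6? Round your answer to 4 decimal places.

P(no roll shows a 6) = (11/12)^7 ≈ 0.5439.
P(at least one) = 1 − 0.5439 = 0.4561.

0.4561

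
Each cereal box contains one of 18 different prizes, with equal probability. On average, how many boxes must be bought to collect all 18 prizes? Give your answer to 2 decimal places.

After i distinct types are collected, each trial gives a new one with probability (18−i)/18, so the expected wait for the next new type is 18/(18−i).
E = 18/18 + 18/17 + 18/16 + 18/15 + 18/14 + 18/13 + 18/12 + 18/11 + 18/10 + 18/9 + 18/8 + 18/7 + 18/6 + 18/5 + 18/4 + 18/3 + 18/2 + 18/1 = 42822903/680680 ≈ 62.91.

62.91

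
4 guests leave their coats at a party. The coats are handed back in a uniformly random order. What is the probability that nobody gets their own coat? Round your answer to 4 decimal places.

0.3750

This is the derangement probability: permutations of 4 with no fixed point.
D(4) = 4! · (1 − 1/1! + 1/2! − ··· + (−1)^4/4!) = 9.
P = 9/24 = 3/8 ≈ 0.3750.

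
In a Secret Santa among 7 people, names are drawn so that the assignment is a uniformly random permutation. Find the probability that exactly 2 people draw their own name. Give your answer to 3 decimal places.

Choose which 2 of the 7 are fixed: C(7,2) = 21 ways.
The remaining 5 must have no fixed point: D(5) = 44.
P = 21·44/5040 = 11/60 ≈ 0.183.

0.183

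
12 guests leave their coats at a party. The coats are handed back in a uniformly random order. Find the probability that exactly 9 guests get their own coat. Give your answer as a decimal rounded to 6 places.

0.000001

Choose which 9 of the 12 are fixed: C(12,9) = 220 ways.
The remaining 3 must have no fixed point: D(3) = 2.
P = 220·2/479001600 = 1/1088640 ≈ 0.000001.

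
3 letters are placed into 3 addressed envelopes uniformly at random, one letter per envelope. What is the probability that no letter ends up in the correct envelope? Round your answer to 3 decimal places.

This is the derangement probability: permutations of 3 with no fixed point.
D(3) = 3! · (1 − 1/1! + 1/2! − ··· + (−1)^3/3!) = 2.
P = 2/6 = 1/3 ≈ 0.333.

0.333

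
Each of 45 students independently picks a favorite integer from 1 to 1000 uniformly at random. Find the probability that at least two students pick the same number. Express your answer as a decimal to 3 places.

It's easier to compute the probability that all 45 are distinct.
P(all distinct) = 1000/1000 · 999/1000 · ··· · 956/1000 ≈ 0.366.
So the probability of at least one match is 1 − 0.366 = 0.634.

0.634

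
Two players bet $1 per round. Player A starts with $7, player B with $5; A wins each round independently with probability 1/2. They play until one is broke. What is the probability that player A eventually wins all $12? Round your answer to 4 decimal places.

0.5833

With a fair step, P(i) = ½P(i−1) + ½P(i+1) with P(0)=0, P(12)=1 has the linear solution P(i) = i/12.
P(7) = 7/12 ≈ 0.5833.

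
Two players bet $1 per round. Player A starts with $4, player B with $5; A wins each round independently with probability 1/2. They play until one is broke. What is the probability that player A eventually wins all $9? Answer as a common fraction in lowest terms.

With a fair step, P(i) = ½P(i−1) + ½P(i+1) with P(0)=0, P(9)=1 has the linear solution P(i) = i/9.
P(4) = 4/9.

4/9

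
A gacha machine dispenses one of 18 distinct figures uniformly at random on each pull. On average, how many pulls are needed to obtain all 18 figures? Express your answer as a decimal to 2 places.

After i distinct types are collected, each trial gives a new one with probability (18−i)/18, so the expected wait for the next new type is 18/(18−i).
E = 18/18 + 18/17 + 18/16 + 18/15 + 18/14 + 18/13 + 18/12 + 18/11 + 18/10 + 18/9 + 18/8 + 18/7 + 18/6 + 18/5 + 18/4 + 18/3 + 18/2 + 18/1 = 42822903/680680 ≈ 62.91.

62.91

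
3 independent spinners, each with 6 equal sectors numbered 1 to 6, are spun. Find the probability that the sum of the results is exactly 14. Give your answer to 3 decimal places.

0.069

There are 6^3 = 216 equally likely outcomes.
The number of ordered 3-tuples from {1,…,6} summing to 14 is 15.
P(sum = 14) = 15/216 = 5/72 ≈ 0.069.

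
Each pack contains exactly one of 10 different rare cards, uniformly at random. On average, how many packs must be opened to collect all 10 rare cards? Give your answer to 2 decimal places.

After i distinct types are collected, each trial gives a new one with probability (10−i)/10, so the expected wait for the next new type is 10/(10−i).
E = 10/10 + 10/9 + 10/8 + 10/7 + 10/6 + 10/5 + 10/4 + 10/3 + 10/2 + 10/1 = 7381/252 ≈ 29.29.

29.29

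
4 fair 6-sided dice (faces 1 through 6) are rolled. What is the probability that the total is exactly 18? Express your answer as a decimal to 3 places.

There are 6^4 = 1296 equally likely outcomes.
The number of ordered 4-tuples from {1,…,6} summing to 18 is 80.
P(sum = 18) = 80/1296 = 5/81 ≈ 0.062.

0.062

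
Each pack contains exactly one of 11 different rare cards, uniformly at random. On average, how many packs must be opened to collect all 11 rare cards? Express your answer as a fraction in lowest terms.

After i distinct types are collected, each trial gives a new one with probability (11−i)/11, so the expected wait for the next new type is 11/(11−i).
E = 11/11 + 11/10 + 11/9 + 11/8 + 11/7 + 11/6 + 11/5 + 11/4 + 11/3 + 11/2 + 11/1 = 83711/2520.

83711/2520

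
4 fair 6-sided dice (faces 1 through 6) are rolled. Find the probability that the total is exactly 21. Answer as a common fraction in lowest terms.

5/324

There are 6^4 = 1296 equally likely outcomes.
The number of ordered 4-tuples from {1,…,6} summing to 21 is 20.
P(sum = 21) = 20/1296 = 5/324.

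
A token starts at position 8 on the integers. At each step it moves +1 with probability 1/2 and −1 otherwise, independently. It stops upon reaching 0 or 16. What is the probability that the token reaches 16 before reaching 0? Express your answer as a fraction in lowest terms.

With a fair step, P(i) = ½P(i−1) + ½P(i+1) with P(0)=0, P(16)=1 has the linear solution P(i) = i/16.
P(8) = 8/16 = 1/2.

1/2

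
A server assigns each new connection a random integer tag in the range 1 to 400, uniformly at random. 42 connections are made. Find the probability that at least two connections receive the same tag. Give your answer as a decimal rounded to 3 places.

It's easier to compute the probability that all 42 are distinct.
P(all distinct) = 400/400 · 399/400 · ··· · 359/400 ≈ 0.107.
So the probability of at least one match is 1 − 0.107 = 0.893.

0.893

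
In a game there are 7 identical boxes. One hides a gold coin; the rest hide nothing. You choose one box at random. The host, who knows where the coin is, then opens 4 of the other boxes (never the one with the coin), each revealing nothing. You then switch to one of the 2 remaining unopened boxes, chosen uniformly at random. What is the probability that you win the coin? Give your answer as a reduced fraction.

Your original box holds the coin with probability 1/7, so the other 6 collectively hold it with probability 6/7.
The host can always find 4 empty boxes to open, so the reveals don't change that 6/7; it is now spread over the 2 remaining unopened boxes.
P(win by switching) = (6/7) · (1/2) = 3/7.

3/7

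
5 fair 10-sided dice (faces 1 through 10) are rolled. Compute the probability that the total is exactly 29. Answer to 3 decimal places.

There are 10^5 = 100000 equally likely outcomes.
The number of ordered 5-tuples from {1,…,10} summing to 29 is 5875.
P(sum = 29) = 5875/100000 = 47/800 ≈ 0.059.

0.059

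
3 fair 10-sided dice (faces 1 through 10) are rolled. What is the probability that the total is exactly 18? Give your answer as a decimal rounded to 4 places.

0.0730

There are 10^3 = 1000 equally likely outcomes.
The number of ordered 3-tuples from {1,…,10} summing to 18 is 73.
P(sum = 18) = 73/1000 ≈ 0.0730.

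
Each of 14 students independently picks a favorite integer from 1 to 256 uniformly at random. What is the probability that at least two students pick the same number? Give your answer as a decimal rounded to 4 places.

0.3036

It's easier to compute the probability that all 14 are distinct.
P(all distinct) = 256/256 · 255/256 · ··· · 243/256 ≈ 0.6964.
So the probability of at least one match is 1 − 0.6964 = 0.3036.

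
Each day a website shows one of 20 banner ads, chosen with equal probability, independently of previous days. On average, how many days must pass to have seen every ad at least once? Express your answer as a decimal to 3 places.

After i distinct types are collected, each trial gives a new one with probability (20−i)/20, so the expected wait for the next new type is 20/(20−i).
E = 20/20 + 20/19 + 20/18 + 20/17 + 20/16 + 20/15 + 20/14 + 20/13 + 20/12 + 20/11 + 20/10 + 20/9 + 20/8 + 20/7 + 20/6 + 20/5 + 20/4 + 20/3 + 20/2 + 20/1 = 279175675/3879876 ≈ 71.955.

71.955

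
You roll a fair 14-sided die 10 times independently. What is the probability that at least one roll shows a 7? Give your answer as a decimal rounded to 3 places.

P(no roll shows a 7) = (13/14)^10 ≈ 0.477.
P(at least one) = 1 − 0.477 = 0.523.

0.523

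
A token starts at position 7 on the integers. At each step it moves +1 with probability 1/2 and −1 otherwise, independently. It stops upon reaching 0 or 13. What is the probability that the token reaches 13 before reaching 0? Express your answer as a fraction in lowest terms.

7/13

With a fair step, P(i) = ½P(i−1) + ½P(i+1) with P(0)=0, P(13)=1 has the linear solution P(i) = i/13.
P(7) = 7/13.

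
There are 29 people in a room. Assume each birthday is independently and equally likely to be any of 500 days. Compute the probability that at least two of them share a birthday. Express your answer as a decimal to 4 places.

0.5630

It's easier to compute the probability that all 29 are distinct.
P(all distinct) = 500/500 · 499/500 · ··· · 472/500 ≈ 0.4370.
So the probability of at least one match is 1 − 0.4370 = 0.5630.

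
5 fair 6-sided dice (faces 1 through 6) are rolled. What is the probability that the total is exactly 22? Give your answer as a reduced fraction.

There are 6^5 = 7776 equally likely outcomes.
The number of ordered 5-tuples from {1,…,6} summing to 22 is 420.
P(sum = 22) = 420/7776 = 35/648.

35/648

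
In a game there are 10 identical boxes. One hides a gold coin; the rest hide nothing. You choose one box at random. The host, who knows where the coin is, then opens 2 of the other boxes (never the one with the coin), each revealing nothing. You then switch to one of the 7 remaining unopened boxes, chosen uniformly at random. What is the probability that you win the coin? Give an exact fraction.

Your original box holds the coin with probability 1/10, so the other 9 collectively hold it with probability 9/10.
The host can always find 2 empty boxes to open, so the reveals don't change that 9/10; it is now spread over the 7 remaining unopened boxes.
P(win by switching) = (9/10) · (1/7) = 9/70.

9/70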